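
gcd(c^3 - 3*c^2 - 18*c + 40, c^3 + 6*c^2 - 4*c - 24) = c - 2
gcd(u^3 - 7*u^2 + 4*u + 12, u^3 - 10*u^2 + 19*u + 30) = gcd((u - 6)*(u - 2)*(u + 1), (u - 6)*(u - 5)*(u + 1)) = u^2 - 5*u - 6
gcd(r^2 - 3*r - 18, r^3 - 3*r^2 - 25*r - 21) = r + 3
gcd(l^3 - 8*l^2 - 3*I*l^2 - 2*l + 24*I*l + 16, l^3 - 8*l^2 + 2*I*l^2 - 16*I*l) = l - 8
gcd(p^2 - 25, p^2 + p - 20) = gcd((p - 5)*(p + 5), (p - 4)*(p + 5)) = p + 5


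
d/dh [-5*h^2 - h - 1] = -10*h - 1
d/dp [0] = 0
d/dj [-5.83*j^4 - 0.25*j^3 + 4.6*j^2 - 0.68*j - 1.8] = -23.32*j^3 - 0.75*j^2 + 9.2*j - 0.68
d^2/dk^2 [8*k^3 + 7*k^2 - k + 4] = 48*k + 14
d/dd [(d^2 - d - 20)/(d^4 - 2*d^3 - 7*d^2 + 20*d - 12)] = (-2*d^4 + d^3 + 78*d^2 + 49*d - 206)/(d^7 - 2*d^6 - 14*d^5 + 40*d^4 + 25*d^3 - 182*d^2 + 204*d - 72)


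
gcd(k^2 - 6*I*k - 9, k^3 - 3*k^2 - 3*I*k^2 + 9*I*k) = k - 3*I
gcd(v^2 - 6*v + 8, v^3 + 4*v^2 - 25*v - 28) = v - 4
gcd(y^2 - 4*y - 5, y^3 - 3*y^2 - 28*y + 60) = 1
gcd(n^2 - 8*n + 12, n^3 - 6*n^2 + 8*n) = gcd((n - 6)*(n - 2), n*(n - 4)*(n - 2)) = n - 2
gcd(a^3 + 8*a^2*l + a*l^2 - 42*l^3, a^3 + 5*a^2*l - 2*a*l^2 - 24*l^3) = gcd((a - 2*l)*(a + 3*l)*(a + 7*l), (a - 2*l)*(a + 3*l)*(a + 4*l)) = a^2 + a*l - 6*l^2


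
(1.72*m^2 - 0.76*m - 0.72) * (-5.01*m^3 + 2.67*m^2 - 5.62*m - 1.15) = -8.6172*m^5 + 8.4*m^4 - 8.0884*m^3 + 0.370800000000001*m^2 + 4.9204*m + 0.828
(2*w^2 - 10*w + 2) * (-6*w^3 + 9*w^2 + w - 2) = -12*w^5 + 78*w^4 - 100*w^3 + 4*w^2 + 22*w - 4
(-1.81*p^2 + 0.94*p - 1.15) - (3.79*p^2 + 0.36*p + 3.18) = -5.6*p^2 + 0.58*p - 4.33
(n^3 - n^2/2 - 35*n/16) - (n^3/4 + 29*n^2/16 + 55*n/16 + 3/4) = 3*n^3/4 - 37*n^2/16 - 45*n/8 - 3/4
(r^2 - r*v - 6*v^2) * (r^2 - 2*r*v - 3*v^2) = r^4 - 3*r^3*v - 7*r^2*v^2 + 15*r*v^3 + 18*v^4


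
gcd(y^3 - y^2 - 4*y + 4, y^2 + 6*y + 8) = y + 2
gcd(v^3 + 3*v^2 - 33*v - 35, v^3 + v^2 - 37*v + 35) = v^2 + 2*v - 35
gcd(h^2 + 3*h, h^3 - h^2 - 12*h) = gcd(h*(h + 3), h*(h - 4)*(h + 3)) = h^2 + 3*h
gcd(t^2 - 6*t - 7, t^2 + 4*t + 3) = t + 1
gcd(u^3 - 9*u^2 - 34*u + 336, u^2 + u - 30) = u + 6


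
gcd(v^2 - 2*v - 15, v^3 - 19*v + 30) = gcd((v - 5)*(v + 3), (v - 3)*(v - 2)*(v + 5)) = 1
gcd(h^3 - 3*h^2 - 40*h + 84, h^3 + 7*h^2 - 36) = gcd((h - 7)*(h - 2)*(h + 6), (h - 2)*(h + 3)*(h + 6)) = h^2 + 4*h - 12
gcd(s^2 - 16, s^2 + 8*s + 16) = s + 4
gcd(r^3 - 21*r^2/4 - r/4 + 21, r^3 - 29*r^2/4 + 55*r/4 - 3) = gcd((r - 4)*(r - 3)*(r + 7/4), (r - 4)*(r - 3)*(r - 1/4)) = r^2 - 7*r + 12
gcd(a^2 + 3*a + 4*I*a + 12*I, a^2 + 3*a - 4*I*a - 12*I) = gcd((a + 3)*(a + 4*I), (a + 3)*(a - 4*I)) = a + 3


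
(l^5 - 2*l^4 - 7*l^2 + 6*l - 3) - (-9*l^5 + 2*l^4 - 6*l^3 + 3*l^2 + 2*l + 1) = 10*l^5 - 4*l^4 + 6*l^3 - 10*l^2 + 4*l - 4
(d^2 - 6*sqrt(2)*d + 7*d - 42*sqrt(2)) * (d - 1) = d^3 - 6*sqrt(2)*d^2 + 6*d^2 - 36*sqrt(2)*d - 7*d + 42*sqrt(2)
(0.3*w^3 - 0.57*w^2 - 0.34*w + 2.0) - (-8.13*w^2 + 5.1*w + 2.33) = 0.3*w^3 + 7.56*w^2 - 5.44*w - 0.33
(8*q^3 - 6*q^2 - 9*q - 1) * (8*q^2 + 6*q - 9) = 64*q^5 - 180*q^3 - 8*q^2 + 75*q + 9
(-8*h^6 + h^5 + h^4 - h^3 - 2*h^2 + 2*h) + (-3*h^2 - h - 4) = -8*h^6 + h^5 + h^4 - h^3 - 5*h^2 + h - 4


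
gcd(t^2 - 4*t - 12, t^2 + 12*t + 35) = 1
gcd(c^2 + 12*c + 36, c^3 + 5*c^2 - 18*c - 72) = c + 6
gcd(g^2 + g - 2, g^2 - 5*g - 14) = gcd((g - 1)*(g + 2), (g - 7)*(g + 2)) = g + 2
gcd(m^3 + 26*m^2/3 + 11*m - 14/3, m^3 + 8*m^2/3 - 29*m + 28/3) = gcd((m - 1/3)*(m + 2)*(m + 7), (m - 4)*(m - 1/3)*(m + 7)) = m^2 + 20*m/3 - 7/3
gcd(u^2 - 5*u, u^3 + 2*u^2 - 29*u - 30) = u - 5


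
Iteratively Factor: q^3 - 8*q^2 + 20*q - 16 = (q - 2)*(q^2 - 6*q + 8) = (q - 2)^2*(q - 4)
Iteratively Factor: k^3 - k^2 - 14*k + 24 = (k - 3)*(k^2 + 2*k - 8) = (k - 3)*(k - 2)*(k + 4)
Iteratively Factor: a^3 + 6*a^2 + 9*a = (a + 3)*(a^2 + 3*a) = a*(a + 3)*(a + 3)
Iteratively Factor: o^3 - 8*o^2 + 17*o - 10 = (o - 5)*(o^2 - 3*o + 2) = (o - 5)*(o - 2)*(o - 1)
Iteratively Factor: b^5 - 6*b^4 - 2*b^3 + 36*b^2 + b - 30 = (b + 2)*(b^4 - 8*b^3 + 14*b^2 + 8*b - 15) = (b - 1)*(b + 2)*(b^3 - 7*b^2 + 7*b + 15) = (b - 3)*(b - 1)*(b + 2)*(b^2 - 4*b - 5) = (b - 3)*(b - 1)*(b + 1)*(b + 2)*(b - 5)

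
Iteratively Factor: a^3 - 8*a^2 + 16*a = (a - 4)*(a^2 - 4*a) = a*(a - 4)*(a - 4)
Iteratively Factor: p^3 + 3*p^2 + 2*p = (p)*(p^2 + 3*p + 2) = p*(p + 1)*(p + 2)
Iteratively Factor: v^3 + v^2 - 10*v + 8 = (v + 4)*(v^2 - 3*v + 2) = (v - 1)*(v + 4)*(v - 2)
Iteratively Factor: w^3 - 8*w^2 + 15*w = (w)*(w^2 - 8*w + 15) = w*(w - 5)*(w - 3)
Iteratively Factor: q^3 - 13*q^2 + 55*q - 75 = (q - 5)*(q^2 - 8*q + 15) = (q - 5)^2*(q - 3)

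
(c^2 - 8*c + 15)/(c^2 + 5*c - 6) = (c^2 - 8*c + 15)/(c^2 + 5*c - 6)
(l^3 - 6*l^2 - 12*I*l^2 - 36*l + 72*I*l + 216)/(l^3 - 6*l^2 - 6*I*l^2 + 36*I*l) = (l - 6*I)/l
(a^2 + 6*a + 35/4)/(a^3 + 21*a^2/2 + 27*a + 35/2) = (a + 7/2)/(a^2 + 8*a + 7)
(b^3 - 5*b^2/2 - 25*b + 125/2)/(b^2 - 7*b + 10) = (2*b^2 + 5*b - 25)/(2*(b - 2))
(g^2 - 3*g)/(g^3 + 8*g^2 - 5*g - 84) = g/(g^2 + 11*g + 28)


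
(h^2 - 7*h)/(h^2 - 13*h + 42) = h/(h - 6)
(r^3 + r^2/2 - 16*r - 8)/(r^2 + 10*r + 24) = (r^2 - 7*r/2 - 2)/(r + 6)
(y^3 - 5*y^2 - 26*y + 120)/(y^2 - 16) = (y^2 - y - 30)/(y + 4)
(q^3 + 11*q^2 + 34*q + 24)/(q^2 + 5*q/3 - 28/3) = 3*(q^2 + 7*q + 6)/(3*q - 7)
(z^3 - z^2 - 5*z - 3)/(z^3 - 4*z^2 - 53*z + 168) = (z^2 + 2*z + 1)/(z^2 - z - 56)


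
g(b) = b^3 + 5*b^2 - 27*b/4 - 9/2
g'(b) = 3*b^2 + 10*b - 27/4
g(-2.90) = 32.74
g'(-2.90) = -10.52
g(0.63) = -6.52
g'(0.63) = 0.74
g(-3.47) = 37.35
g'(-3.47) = -5.33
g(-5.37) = 21.08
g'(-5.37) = 26.06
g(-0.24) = -2.61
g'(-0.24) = -8.98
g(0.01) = -4.57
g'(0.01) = -6.65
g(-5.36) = 21.34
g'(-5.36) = 25.84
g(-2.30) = 25.31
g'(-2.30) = -13.88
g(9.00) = 1068.75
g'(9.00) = 326.25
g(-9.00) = -267.75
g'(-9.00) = 146.25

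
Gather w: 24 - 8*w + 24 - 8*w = 48 - 16*w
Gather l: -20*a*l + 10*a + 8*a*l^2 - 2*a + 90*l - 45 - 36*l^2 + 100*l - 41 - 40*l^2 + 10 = 8*a + l^2*(8*a - 76) + l*(190 - 20*a) - 76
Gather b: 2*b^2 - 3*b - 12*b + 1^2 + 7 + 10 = 2*b^2 - 15*b + 18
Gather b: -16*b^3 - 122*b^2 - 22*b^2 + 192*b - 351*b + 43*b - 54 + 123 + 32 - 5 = -16*b^3 - 144*b^2 - 116*b + 96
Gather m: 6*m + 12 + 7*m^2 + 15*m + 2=7*m^2 + 21*m + 14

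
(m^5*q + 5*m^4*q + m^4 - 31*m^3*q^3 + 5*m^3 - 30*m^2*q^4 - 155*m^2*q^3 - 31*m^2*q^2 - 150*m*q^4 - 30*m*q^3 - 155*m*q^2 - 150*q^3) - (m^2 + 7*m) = m^5*q + 5*m^4*q + m^4 - 31*m^3*q^3 + 5*m^3 - 30*m^2*q^4 - 155*m^2*q^3 - 31*m^2*q^2 - m^2 - 150*m*q^4 - 30*m*q^3 - 155*m*q^2 - 7*m - 150*q^3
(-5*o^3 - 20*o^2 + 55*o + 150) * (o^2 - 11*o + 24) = -5*o^5 + 35*o^4 + 155*o^3 - 935*o^2 - 330*o + 3600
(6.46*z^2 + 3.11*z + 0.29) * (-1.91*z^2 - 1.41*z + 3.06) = -12.3386*z^4 - 15.0487*z^3 + 14.8286*z^2 + 9.1077*z + 0.8874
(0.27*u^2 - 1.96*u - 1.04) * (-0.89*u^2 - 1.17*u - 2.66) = -0.2403*u^4 + 1.4285*u^3 + 2.5006*u^2 + 6.4304*u + 2.7664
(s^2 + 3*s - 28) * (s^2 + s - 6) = s^4 + 4*s^3 - 31*s^2 - 46*s + 168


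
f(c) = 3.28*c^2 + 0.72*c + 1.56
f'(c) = 6.56*c + 0.72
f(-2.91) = 27.24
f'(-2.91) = -18.37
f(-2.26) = 16.69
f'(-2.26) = -14.11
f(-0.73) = 2.78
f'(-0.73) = -4.07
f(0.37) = 2.28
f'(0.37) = 3.15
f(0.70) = 3.67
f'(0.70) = 5.31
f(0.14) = 1.73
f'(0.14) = 1.64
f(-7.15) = 164.09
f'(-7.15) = -46.18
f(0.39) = 2.34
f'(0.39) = 3.28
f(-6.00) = 115.32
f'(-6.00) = -38.64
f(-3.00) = 28.92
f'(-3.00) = -18.96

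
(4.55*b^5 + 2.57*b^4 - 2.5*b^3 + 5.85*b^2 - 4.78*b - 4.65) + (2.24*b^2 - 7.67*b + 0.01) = 4.55*b^5 + 2.57*b^4 - 2.5*b^3 + 8.09*b^2 - 12.45*b - 4.64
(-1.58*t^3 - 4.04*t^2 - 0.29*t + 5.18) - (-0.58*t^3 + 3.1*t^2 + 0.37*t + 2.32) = -1.0*t^3 - 7.14*t^2 - 0.66*t + 2.86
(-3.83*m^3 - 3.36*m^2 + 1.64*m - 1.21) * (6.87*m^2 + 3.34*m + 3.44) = -26.3121*m^5 - 35.8754*m^4 - 13.1308*m^3 - 14.3935*m^2 + 1.6002*m - 4.1624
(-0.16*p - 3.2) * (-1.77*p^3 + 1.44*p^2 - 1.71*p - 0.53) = 0.2832*p^4 + 5.4336*p^3 - 4.3344*p^2 + 5.5568*p + 1.696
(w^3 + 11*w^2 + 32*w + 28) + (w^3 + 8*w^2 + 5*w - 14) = 2*w^3 + 19*w^2 + 37*w + 14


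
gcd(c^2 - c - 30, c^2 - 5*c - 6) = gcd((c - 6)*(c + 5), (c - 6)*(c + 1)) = c - 6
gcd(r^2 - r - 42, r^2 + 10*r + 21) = 1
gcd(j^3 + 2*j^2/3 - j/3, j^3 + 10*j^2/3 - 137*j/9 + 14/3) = j - 1/3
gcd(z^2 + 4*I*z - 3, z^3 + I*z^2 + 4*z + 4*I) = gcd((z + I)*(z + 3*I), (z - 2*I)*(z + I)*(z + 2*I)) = z + I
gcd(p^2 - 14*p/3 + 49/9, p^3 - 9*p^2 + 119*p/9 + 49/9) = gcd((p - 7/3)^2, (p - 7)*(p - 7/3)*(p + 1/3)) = p - 7/3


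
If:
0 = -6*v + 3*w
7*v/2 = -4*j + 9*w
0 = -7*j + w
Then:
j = 0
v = 0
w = 0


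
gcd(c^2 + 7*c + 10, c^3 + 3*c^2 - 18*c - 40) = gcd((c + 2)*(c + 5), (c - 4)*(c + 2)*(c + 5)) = c^2 + 7*c + 10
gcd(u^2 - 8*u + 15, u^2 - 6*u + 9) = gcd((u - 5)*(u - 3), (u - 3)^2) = u - 3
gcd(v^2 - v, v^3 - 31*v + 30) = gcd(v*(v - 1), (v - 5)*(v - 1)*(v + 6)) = v - 1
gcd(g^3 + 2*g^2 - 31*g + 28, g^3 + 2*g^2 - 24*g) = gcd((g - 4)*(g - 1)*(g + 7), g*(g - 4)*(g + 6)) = g - 4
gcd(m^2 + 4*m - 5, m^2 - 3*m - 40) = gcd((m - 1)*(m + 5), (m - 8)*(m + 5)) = m + 5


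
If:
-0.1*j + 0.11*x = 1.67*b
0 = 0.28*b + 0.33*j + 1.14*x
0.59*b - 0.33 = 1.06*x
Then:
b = -0.11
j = 1.37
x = -0.37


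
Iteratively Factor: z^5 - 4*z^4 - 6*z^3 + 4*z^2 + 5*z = (z + 1)*(z^4 - 5*z^3 - z^2 + 5*z) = (z - 1)*(z + 1)*(z^3 - 4*z^2 - 5*z) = (z - 5)*(z - 1)*(z + 1)*(z^2 + z) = z*(z - 5)*(z - 1)*(z + 1)*(z + 1)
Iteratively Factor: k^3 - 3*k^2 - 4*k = (k - 4)*(k^2 + k) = (k - 4)*(k + 1)*(k)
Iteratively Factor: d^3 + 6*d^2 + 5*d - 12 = (d + 4)*(d^2 + 2*d - 3) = (d + 3)*(d + 4)*(d - 1)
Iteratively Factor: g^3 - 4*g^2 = (g - 4)*(g^2) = g*(g - 4)*(g)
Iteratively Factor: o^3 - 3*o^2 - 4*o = (o - 4)*(o^2 + o) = o*(o - 4)*(o + 1)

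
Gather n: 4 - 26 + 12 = -10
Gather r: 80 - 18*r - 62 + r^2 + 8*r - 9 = r^2 - 10*r + 9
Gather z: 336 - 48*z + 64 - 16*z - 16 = 384 - 64*z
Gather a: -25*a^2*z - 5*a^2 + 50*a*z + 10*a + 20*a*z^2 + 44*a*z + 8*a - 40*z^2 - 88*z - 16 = a^2*(-25*z - 5) + a*(20*z^2 + 94*z + 18) - 40*z^2 - 88*z - 16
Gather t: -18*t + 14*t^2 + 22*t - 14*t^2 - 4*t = 0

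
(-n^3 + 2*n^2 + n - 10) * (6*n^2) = -6*n^5 + 12*n^4 + 6*n^3 - 60*n^2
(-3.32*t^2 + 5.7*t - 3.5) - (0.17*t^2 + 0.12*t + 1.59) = -3.49*t^2 + 5.58*t - 5.09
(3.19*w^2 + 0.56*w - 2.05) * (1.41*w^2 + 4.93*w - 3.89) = 4.4979*w^4 + 16.5163*w^3 - 12.5388*w^2 - 12.2849*w + 7.9745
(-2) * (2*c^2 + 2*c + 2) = -4*c^2 - 4*c - 4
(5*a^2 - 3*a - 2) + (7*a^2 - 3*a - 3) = 12*a^2 - 6*a - 5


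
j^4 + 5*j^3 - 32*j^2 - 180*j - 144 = (j - 6)*(j + 1)*(j + 4)*(j + 6)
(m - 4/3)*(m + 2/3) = m^2 - 2*m/3 - 8/9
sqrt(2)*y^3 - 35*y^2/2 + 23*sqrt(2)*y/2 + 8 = (y - 8*sqrt(2))*(y - sqrt(2))*(sqrt(2)*y + 1/2)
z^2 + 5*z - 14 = (z - 2)*(z + 7)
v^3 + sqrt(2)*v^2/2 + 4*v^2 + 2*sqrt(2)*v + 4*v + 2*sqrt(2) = (v + 2)^2*(v + sqrt(2)/2)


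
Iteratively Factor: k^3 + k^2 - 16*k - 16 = (k + 4)*(k^2 - 3*k - 4) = (k + 1)*(k + 4)*(k - 4)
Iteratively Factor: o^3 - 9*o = (o + 3)*(o^2 - 3*o) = o*(o + 3)*(o - 3)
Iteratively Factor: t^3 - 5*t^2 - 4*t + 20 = (t + 2)*(t^2 - 7*t + 10) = (t - 5)*(t + 2)*(t - 2)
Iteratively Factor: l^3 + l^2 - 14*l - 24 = (l - 4)*(l^2 + 5*l + 6) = (l - 4)*(l + 2)*(l + 3)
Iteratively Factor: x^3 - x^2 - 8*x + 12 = (x - 2)*(x^2 + x - 6) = (x - 2)*(x + 3)*(x - 2)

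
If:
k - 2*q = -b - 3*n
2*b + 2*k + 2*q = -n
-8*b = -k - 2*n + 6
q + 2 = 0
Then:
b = -38/45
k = 182/45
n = -12/5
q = -2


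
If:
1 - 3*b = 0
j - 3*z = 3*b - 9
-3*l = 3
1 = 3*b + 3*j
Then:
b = 1/3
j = 0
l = -1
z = 8/3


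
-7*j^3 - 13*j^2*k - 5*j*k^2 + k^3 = (-7*j + k)*(j + k)^2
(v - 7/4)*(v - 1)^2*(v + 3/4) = v^4 - 3*v^3 + 27*v^2/16 + 13*v/8 - 21/16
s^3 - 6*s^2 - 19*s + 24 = (s - 8)*(s - 1)*(s + 3)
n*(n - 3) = n^2 - 3*n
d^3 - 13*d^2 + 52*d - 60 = (d - 6)*(d - 5)*(d - 2)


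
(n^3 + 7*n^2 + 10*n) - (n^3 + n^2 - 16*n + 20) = 6*n^2 + 26*n - 20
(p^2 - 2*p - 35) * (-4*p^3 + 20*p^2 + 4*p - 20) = -4*p^5 + 28*p^4 + 104*p^3 - 728*p^2 - 100*p + 700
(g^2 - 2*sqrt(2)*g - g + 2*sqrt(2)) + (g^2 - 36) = 2*g^2 - 2*sqrt(2)*g - g - 36 + 2*sqrt(2)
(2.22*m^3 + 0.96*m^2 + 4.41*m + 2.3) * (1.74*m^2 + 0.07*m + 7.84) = 3.8628*m^5 + 1.8258*m^4 + 25.1454*m^3 + 11.8371*m^2 + 34.7354*m + 18.032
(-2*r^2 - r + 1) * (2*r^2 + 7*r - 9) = -4*r^4 - 16*r^3 + 13*r^2 + 16*r - 9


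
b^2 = b^2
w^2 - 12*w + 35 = (w - 7)*(w - 5)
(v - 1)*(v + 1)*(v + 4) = v^3 + 4*v^2 - v - 4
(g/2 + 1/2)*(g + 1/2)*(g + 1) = g^3/2 + 5*g^2/4 + g + 1/4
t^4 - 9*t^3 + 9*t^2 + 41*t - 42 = (t - 7)*(t - 3)*(t - 1)*(t + 2)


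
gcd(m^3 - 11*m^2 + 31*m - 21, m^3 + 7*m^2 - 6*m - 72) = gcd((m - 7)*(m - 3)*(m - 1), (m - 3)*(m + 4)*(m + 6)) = m - 3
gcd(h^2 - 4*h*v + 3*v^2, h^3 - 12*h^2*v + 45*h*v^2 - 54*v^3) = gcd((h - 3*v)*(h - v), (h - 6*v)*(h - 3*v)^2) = -h + 3*v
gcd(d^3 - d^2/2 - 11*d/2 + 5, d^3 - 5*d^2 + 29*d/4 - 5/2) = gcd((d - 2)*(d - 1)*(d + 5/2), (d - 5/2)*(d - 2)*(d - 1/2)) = d - 2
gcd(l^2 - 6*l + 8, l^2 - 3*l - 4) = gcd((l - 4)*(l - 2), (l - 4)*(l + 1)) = l - 4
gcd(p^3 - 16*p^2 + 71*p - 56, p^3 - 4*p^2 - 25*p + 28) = p^2 - 8*p + 7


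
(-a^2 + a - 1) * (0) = 0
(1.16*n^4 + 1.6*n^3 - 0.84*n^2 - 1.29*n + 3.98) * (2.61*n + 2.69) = 3.0276*n^5 + 7.2964*n^4 + 2.1116*n^3 - 5.6265*n^2 + 6.9177*n + 10.7062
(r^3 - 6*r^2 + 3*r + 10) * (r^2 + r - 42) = r^5 - 5*r^4 - 45*r^3 + 265*r^2 - 116*r - 420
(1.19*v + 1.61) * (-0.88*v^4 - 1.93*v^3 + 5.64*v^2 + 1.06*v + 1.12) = -1.0472*v^5 - 3.7135*v^4 + 3.6043*v^3 + 10.3418*v^2 + 3.0394*v + 1.8032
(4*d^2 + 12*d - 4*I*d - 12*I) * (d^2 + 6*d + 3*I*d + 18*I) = 4*d^4 + 36*d^3 + 8*I*d^3 + 84*d^2 + 72*I*d^2 + 108*d + 144*I*d + 216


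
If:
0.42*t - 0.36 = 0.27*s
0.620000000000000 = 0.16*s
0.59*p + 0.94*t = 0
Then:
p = -5.33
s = 3.88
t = 3.35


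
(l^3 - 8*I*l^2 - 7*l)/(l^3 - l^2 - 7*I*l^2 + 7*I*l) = (l - I)/(l - 1)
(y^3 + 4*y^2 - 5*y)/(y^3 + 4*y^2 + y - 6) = y*(y + 5)/(y^2 + 5*y + 6)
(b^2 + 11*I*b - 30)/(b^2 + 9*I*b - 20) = (b + 6*I)/(b + 4*I)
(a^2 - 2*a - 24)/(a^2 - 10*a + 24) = (a + 4)/(a - 4)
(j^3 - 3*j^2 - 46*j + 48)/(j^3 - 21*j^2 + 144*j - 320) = (j^2 + 5*j - 6)/(j^2 - 13*j + 40)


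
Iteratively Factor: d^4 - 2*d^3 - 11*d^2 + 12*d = (d - 1)*(d^3 - d^2 - 12*d) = d*(d - 1)*(d^2 - d - 12) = d*(d - 1)*(d + 3)*(d - 4)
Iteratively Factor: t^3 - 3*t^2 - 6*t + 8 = (t - 4)*(t^2 + t - 2) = (t - 4)*(t - 1)*(t + 2)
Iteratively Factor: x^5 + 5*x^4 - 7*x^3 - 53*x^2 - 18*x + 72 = (x - 3)*(x^4 + 8*x^3 + 17*x^2 - 2*x - 24) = (x - 3)*(x + 2)*(x^3 + 6*x^2 + 5*x - 12) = (x - 3)*(x + 2)*(x + 3)*(x^2 + 3*x - 4) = (x - 3)*(x - 1)*(x + 2)*(x + 3)*(x + 4)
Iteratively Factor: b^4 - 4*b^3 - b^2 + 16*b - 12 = (b - 1)*(b^3 - 3*b^2 - 4*b + 12) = (b - 3)*(b - 1)*(b^2 - 4) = (b - 3)*(b - 2)*(b - 1)*(b + 2)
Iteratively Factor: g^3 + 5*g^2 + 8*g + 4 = (g + 2)*(g^2 + 3*g + 2) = (g + 1)*(g + 2)*(g + 2)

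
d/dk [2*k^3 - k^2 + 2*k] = 6*k^2 - 2*k + 2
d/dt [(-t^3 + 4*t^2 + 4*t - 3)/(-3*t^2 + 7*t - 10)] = (3*t^4 - 14*t^3 + 70*t^2 - 98*t - 19)/(9*t^4 - 42*t^3 + 109*t^2 - 140*t + 100)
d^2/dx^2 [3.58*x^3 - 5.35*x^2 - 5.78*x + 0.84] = 21.48*x - 10.7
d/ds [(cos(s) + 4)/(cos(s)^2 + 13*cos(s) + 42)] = (cos(s)^2 + 8*cos(s) + 10)*sin(s)/(cos(s)^2 + 13*cos(s) + 42)^2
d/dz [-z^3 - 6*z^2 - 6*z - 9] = -3*z^2 - 12*z - 6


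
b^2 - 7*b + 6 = (b - 6)*(b - 1)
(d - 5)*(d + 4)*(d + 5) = d^3 + 4*d^2 - 25*d - 100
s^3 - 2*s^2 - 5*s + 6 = (s - 3)*(s - 1)*(s + 2)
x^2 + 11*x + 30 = (x + 5)*(x + 6)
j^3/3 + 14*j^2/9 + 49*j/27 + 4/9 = (j/3 + 1)*(j + 1/3)*(j + 4/3)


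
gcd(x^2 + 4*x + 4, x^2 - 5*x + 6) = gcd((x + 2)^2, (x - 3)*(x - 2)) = 1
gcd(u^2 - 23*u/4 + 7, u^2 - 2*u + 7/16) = u - 7/4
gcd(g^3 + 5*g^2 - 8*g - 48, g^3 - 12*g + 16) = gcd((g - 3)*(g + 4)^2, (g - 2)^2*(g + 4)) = g + 4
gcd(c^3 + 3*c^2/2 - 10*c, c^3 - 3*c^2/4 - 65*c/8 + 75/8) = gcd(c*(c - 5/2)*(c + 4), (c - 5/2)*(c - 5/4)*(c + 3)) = c - 5/2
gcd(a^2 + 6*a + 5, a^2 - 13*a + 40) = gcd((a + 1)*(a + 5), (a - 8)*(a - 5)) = 1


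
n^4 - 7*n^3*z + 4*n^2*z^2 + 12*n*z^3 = n*(n - 6*z)*(n - 2*z)*(n + z)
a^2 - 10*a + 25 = (a - 5)^2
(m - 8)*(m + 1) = m^2 - 7*m - 8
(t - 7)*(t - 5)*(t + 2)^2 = t^4 - 8*t^3 - 9*t^2 + 92*t + 140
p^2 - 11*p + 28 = (p - 7)*(p - 4)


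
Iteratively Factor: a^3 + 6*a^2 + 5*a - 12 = (a + 3)*(a^2 + 3*a - 4) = (a - 1)*(a + 3)*(a + 4)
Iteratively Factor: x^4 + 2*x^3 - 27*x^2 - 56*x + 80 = (x + 4)*(x^3 - 2*x^2 - 19*x + 20) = (x + 4)^2*(x^2 - 6*x + 5) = (x - 5)*(x + 4)^2*(x - 1)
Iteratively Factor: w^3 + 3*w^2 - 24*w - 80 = (w - 5)*(w^2 + 8*w + 16) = (w - 5)*(w + 4)*(w + 4)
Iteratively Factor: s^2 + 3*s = (s + 3)*(s)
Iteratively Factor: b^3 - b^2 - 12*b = (b - 4)*(b^2 + 3*b) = (b - 4)*(b + 3)*(b)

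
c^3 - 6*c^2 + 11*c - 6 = (c - 3)*(c - 2)*(c - 1)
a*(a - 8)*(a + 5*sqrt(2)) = a^3 - 8*a^2 + 5*sqrt(2)*a^2 - 40*sqrt(2)*a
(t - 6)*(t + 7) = t^2 + t - 42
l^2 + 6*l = l*(l + 6)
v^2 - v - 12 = (v - 4)*(v + 3)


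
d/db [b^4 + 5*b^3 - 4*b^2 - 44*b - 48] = 4*b^3 + 15*b^2 - 8*b - 44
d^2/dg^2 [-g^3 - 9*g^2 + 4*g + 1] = -6*g - 18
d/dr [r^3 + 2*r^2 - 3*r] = 3*r^2 + 4*r - 3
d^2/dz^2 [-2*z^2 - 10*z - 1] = -4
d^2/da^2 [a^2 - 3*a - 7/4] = 2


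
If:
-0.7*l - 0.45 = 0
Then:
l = -0.64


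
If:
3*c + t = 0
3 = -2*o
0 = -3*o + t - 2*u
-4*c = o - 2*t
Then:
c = 3/20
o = -3/2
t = -9/20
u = 81/40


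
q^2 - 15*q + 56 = (q - 8)*(q - 7)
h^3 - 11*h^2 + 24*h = h*(h - 8)*(h - 3)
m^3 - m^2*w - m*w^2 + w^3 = (m - w)^2*(m + w)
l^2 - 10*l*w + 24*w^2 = (l - 6*w)*(l - 4*w)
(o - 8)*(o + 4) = o^2 - 4*o - 32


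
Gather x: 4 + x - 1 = x + 3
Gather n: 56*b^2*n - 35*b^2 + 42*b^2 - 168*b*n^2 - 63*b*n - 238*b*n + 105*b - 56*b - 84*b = 7*b^2 - 168*b*n^2 - 35*b + n*(56*b^2 - 301*b)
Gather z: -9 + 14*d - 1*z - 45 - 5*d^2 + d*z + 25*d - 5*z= -5*d^2 + 39*d + z*(d - 6) - 54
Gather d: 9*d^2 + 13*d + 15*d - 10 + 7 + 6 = 9*d^2 + 28*d + 3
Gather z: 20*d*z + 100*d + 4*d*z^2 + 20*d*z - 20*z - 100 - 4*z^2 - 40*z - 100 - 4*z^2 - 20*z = 100*d + z^2*(4*d - 8) + z*(40*d - 80) - 200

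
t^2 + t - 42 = (t - 6)*(t + 7)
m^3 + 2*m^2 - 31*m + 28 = (m - 4)*(m - 1)*(m + 7)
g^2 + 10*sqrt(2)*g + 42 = (g + 3*sqrt(2))*(g + 7*sqrt(2))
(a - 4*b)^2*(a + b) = a^3 - 7*a^2*b + 8*a*b^2 + 16*b^3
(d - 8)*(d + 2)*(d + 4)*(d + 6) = d^4 + 4*d^3 - 52*d^2 - 304*d - 384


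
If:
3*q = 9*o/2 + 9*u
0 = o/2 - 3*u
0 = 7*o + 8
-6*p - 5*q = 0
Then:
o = -8/7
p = 40/21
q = -16/7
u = -4/21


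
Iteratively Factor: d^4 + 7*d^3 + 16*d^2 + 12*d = (d + 3)*(d^3 + 4*d^2 + 4*d) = (d + 2)*(d + 3)*(d^2 + 2*d) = (d + 2)^2*(d + 3)*(d)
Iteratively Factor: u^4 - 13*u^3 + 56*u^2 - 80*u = (u)*(u^3 - 13*u^2 + 56*u - 80) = u*(u - 4)*(u^2 - 9*u + 20) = u*(u - 4)^2*(u - 5)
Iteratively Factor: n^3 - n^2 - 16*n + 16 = (n + 4)*(n^2 - 5*n + 4) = (n - 1)*(n + 4)*(n - 4)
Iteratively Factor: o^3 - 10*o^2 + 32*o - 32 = (o - 4)*(o^2 - 6*o + 8) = (o - 4)*(o - 2)*(o - 4)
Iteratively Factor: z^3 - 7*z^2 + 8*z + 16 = (z + 1)*(z^2 - 8*z + 16) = (z - 4)*(z + 1)*(z - 4)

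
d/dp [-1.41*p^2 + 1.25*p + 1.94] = 1.25 - 2.82*p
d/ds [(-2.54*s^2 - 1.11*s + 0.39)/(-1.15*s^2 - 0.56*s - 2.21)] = (0.1459*s^2 + 12.1238*s + 2.6715)/(1.3225*s^4 + 1.288*s^3 + 5.3966*s^2 + 2.4752*s + 4.8841)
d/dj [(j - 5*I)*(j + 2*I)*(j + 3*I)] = 3*j^2 + 19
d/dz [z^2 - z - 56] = 2*z - 1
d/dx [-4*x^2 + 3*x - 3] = 3 - 8*x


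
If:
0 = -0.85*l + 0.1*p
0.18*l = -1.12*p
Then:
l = 0.00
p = 0.00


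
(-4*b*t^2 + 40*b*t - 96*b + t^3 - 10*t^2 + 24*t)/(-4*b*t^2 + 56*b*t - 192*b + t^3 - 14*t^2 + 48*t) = (t - 4)/(t - 8)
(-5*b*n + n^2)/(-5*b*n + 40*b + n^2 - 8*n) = n/(n - 8)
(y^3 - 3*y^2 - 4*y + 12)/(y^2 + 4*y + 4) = (y^2 - 5*y + 6)/(y + 2)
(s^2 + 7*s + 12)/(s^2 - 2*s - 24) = (s + 3)/(s - 6)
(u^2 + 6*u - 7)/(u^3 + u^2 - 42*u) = (u - 1)/(u*(u - 6))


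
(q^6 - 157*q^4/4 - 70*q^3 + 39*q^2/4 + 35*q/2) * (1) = q^6 - 157*q^4/4 - 70*q^3 + 39*q^2/4 + 35*q/2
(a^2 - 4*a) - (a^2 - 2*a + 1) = -2*a - 1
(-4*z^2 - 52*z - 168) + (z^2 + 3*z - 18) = -3*z^2 - 49*z - 186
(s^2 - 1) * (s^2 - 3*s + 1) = s^4 - 3*s^3 + 3*s - 1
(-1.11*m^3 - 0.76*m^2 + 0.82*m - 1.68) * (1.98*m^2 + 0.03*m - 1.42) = -2.1978*m^5 - 1.5381*m^4 + 3.177*m^3 - 2.2226*m^2 - 1.2148*m + 2.3856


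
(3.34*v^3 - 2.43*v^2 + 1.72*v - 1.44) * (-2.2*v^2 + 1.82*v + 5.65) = -7.348*v^5 + 11.4248*v^4 + 10.6644*v^3 - 7.4311*v^2 + 7.0972*v - 8.136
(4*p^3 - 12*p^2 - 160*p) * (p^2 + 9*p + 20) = 4*p^5 + 24*p^4 - 188*p^3 - 1680*p^2 - 3200*p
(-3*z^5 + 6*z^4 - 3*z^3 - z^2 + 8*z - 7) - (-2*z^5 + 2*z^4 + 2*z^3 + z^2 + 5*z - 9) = -z^5 + 4*z^4 - 5*z^3 - 2*z^2 + 3*z + 2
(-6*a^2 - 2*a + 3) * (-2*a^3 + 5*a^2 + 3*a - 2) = 12*a^5 - 26*a^4 - 34*a^3 + 21*a^2 + 13*a - 6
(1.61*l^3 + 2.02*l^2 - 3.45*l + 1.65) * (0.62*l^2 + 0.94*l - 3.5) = 0.9982*l^5 + 2.7658*l^4 - 5.8752*l^3 - 9.29*l^2 + 13.626*l - 5.775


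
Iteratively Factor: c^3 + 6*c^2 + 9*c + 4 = (c + 4)*(c^2 + 2*c + 1) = (c + 1)*(c + 4)*(c + 1)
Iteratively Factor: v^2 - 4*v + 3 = (v - 1)*(v - 3)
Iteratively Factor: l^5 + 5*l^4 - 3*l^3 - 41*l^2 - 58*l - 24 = (l + 1)*(l^4 + 4*l^3 - 7*l^2 - 34*l - 24) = (l - 3)*(l + 1)*(l^3 + 7*l^2 + 14*l + 8) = (l - 3)*(l + 1)*(l + 4)*(l^2 + 3*l + 2) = (l - 3)*(l + 1)*(l + 2)*(l + 4)*(l + 1)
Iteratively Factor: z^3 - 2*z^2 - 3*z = (z + 1)*(z^2 - 3*z) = z*(z + 1)*(z - 3)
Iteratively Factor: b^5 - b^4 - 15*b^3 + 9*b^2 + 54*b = (b)*(b^4 - b^3 - 15*b^2 + 9*b + 54) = b*(b + 2)*(b^3 - 3*b^2 - 9*b + 27) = b*(b + 2)*(b + 3)*(b^2 - 6*b + 9) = b*(b - 3)*(b + 2)*(b + 3)*(b - 3)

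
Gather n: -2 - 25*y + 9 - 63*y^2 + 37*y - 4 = -63*y^2 + 12*y + 3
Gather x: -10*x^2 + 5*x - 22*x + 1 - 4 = -10*x^2 - 17*x - 3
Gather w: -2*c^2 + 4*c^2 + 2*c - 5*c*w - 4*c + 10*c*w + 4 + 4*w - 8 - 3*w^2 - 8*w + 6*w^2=2*c^2 - 2*c + 3*w^2 + w*(5*c - 4) - 4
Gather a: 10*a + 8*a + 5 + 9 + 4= 18*a + 18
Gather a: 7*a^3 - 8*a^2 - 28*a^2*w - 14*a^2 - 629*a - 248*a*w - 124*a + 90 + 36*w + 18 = 7*a^3 + a^2*(-28*w - 22) + a*(-248*w - 753) + 36*w + 108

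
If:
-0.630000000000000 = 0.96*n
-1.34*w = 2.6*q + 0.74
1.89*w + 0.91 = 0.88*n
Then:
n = -0.66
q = 0.12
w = -0.79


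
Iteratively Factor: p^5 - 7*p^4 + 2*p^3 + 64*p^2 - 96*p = (p + 3)*(p^4 - 10*p^3 + 32*p^2 - 32*p) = p*(p + 3)*(p^3 - 10*p^2 + 32*p - 32) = p*(p - 4)*(p + 3)*(p^2 - 6*p + 8) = p*(p - 4)^2*(p + 3)*(p - 2)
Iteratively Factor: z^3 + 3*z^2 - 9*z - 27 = (z + 3)*(z^2 - 9) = (z - 3)*(z + 3)*(z + 3)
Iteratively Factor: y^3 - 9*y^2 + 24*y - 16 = (y - 1)*(y^2 - 8*y + 16) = (y - 4)*(y - 1)*(y - 4)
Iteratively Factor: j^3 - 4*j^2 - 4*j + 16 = (j - 4)*(j^2 - 4) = (j - 4)*(j - 2)*(j + 2)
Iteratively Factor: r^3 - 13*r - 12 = (r + 1)*(r^2 - r - 12) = (r + 1)*(r + 3)*(r - 4)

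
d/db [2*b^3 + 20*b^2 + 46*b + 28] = 6*b^2 + 40*b + 46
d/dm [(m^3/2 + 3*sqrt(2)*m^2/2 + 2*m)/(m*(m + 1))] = (m^2 + 2*m - 4 + 3*sqrt(2))/(2*(m^2 + 2*m + 1))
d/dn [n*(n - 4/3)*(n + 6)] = 3*n^2 + 28*n/3 - 8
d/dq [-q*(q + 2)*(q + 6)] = -3*q^2 - 16*q - 12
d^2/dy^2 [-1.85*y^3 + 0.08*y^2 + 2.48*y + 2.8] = 0.16 - 11.1*y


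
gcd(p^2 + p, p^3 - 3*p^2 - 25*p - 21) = p + 1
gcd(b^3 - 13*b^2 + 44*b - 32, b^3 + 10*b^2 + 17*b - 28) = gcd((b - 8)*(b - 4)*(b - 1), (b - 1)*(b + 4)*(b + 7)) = b - 1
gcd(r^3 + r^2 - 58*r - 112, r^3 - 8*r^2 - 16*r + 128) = r - 8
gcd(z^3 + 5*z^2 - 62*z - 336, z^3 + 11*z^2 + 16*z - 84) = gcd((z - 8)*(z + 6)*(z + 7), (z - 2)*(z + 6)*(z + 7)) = z^2 + 13*z + 42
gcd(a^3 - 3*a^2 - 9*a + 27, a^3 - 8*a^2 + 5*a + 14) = 1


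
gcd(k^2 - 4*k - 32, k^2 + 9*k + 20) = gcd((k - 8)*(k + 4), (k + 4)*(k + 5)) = k + 4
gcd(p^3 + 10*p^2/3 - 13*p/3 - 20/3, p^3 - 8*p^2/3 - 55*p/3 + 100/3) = p^2 + 7*p/3 - 20/3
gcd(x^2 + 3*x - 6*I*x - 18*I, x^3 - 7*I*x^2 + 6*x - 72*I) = x - 6*I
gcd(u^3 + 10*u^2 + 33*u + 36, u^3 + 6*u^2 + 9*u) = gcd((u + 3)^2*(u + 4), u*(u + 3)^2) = u^2 + 6*u + 9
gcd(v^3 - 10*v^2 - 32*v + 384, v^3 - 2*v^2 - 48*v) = v^2 - 2*v - 48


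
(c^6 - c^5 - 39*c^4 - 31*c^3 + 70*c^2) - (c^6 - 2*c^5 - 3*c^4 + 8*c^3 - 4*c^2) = c^5 - 36*c^4 - 39*c^3 + 74*c^2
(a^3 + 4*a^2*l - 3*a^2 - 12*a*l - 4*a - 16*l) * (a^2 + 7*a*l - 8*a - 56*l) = a^5 + 11*a^4*l - 11*a^4 + 28*a^3*l^2 - 121*a^3*l + 20*a^3 - 308*a^2*l^2 + 220*a^2*l + 32*a^2 + 560*a*l^2 + 352*a*l + 896*l^2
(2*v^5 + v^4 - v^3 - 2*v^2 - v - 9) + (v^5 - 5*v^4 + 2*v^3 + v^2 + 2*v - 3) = 3*v^5 - 4*v^4 + v^3 - v^2 + v - 12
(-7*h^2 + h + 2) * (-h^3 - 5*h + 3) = 7*h^5 - h^4 + 33*h^3 - 26*h^2 - 7*h + 6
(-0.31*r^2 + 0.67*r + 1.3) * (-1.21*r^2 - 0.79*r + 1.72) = 0.3751*r^4 - 0.5658*r^3 - 2.6355*r^2 + 0.1254*r + 2.236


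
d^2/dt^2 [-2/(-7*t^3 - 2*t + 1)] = 4*(-21*t*(7*t^3 + 2*t - 1) + (21*t^2 + 2)^2)/(7*t^3 + 2*t - 1)^3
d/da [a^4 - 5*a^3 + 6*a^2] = a*(4*a^2 - 15*a + 12)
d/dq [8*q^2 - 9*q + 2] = 16*q - 9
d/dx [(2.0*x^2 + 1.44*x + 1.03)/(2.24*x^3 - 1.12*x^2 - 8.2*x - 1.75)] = (-4.48*x^4 - 6.4512*x^3 - 21.7088*x^2 - 4.6928*x + 5.926)/(5.0176*x^6 - 5.0176*x^5 - 35.4816*x^4 + 10.528*x^3 + 71.16*x^2 + 28.7*x + 3.0625)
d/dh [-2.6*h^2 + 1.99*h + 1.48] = 1.99 - 5.2*h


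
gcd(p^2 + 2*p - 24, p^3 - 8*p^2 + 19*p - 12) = p - 4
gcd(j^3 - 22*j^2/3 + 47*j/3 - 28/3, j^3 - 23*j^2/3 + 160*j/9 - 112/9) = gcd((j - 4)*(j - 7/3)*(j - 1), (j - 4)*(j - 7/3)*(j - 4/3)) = j^2 - 19*j/3 + 28/3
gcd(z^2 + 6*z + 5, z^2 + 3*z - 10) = z + 5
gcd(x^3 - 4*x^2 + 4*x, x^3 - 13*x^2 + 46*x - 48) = x - 2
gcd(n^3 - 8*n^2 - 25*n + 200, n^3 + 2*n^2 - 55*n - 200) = n^2 - 3*n - 40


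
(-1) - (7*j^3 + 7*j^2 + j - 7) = -7*j^3 - 7*j^2 - j + 6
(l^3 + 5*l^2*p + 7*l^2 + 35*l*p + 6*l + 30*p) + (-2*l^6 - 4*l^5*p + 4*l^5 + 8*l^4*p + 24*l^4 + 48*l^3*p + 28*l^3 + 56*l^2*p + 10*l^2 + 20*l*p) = -2*l^6 - 4*l^5*p + 4*l^5 + 8*l^4*p + 24*l^4 + 48*l^3*p + 29*l^3 + 61*l^2*p + 17*l^2 + 55*l*p + 6*l + 30*p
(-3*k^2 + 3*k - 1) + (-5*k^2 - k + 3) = -8*k^2 + 2*k + 2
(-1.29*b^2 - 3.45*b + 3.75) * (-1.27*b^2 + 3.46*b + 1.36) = 1.6383*b^4 - 0.0819000000000001*b^3 - 18.4539*b^2 + 8.283*b + 5.1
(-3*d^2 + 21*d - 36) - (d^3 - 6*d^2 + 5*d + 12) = -d^3 + 3*d^2 + 16*d - 48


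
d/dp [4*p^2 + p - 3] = 8*p + 1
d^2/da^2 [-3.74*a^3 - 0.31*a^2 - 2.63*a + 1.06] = -22.44*a - 0.62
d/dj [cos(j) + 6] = -sin(j)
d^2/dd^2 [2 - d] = 0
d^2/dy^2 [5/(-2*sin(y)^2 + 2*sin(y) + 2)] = 5*(-4*sin(y)^4 + 3*sin(y)^3 + sin(y)^2 - 5*sin(y) + 4)/(2*(sin(y) + cos(y)^2)^3)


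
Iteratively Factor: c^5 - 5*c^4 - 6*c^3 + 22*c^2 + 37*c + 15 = (c + 1)*(c^4 - 6*c^3 + 22*c + 15) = (c - 3)*(c + 1)*(c^3 - 3*c^2 - 9*c - 5) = (c - 5)*(c - 3)*(c + 1)*(c^2 + 2*c + 1) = (c - 5)*(c - 3)*(c + 1)^2*(c + 1)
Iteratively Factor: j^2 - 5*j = (j - 5)*(j)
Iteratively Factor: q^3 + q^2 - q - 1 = (q - 1)*(q^2 + 2*q + 1) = (q - 1)*(q + 1)*(q + 1)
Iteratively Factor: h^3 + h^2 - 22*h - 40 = (h + 2)*(h^2 - h - 20) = (h + 2)*(h + 4)*(h - 5)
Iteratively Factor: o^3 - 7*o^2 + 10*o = (o)*(o^2 - 7*o + 10) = o*(o - 2)*(o - 5)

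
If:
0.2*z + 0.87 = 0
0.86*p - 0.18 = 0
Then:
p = 0.21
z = -4.35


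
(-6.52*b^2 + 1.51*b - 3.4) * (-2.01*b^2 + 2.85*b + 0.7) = 13.1052*b^4 - 21.6171*b^3 + 6.5735*b^2 - 8.633*b - 2.38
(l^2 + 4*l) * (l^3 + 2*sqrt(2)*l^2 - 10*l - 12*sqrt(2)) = l^5 + 2*sqrt(2)*l^4 + 4*l^4 - 10*l^3 + 8*sqrt(2)*l^3 - 40*l^2 - 12*sqrt(2)*l^2 - 48*sqrt(2)*l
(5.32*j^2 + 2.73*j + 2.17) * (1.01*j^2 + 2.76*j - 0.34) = 5.3732*j^4 + 17.4405*j^3 + 7.9177*j^2 + 5.061*j - 0.7378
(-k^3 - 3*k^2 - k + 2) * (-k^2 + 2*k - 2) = k^5 + k^4 - 3*k^3 + 2*k^2 + 6*k - 4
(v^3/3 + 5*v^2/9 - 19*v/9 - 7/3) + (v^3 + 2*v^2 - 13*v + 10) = 4*v^3/3 + 23*v^2/9 - 136*v/9 + 23/3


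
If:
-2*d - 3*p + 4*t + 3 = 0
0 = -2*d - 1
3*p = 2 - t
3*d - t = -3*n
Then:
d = -1/2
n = 11/30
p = 4/5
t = -2/5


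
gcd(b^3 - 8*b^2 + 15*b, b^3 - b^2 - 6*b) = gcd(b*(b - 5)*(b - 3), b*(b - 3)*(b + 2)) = b^2 - 3*b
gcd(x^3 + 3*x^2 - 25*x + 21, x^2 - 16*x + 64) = 1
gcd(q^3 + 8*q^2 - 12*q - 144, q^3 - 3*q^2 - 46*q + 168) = q - 4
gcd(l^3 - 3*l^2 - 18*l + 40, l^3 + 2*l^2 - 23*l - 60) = l^2 - l - 20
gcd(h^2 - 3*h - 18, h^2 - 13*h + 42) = h - 6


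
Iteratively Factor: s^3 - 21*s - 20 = (s + 4)*(s^2 - 4*s - 5) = (s + 1)*(s + 4)*(s - 5)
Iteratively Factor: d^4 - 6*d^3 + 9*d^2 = (d - 3)*(d^3 - 3*d^2) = d*(d - 3)*(d^2 - 3*d) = d^2*(d - 3)*(d - 3)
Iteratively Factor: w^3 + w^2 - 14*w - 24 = (w - 4)*(w^2 + 5*w + 6) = (w - 4)*(w + 3)*(w + 2)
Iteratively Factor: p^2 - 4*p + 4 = (p - 2)*(p - 2)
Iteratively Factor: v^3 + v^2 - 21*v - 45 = (v - 5)*(v^2 + 6*v + 9) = (v - 5)*(v + 3)*(v + 3)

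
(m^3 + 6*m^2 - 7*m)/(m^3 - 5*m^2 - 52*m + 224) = m*(m - 1)/(m^2 - 12*m + 32)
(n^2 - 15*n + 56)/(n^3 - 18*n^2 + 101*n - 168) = 1/(n - 3)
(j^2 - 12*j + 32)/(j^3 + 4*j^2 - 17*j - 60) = (j - 8)/(j^2 + 8*j + 15)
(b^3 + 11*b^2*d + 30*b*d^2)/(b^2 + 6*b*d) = b + 5*d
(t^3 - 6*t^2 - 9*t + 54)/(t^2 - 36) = (t^2 - 9)/(t + 6)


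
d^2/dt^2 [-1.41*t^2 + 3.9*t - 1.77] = -2.82000000000000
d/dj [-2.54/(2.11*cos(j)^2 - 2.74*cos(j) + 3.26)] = (6.9596 - 10.7188*cos(j))*sin(j)/(2.11*cos(j)^2 - 2.74*cos(j) + 3.26)^2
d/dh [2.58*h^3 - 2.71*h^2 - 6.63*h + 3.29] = 7.74*h^2 - 5.42*h - 6.63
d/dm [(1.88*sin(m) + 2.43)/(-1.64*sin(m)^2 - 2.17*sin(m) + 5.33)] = (3.0832*sin(m)^2 + 7.9704*sin(m) + 15.2935)*cos(m)/(2.6896*sin(m)^4 + 7.1176*sin(m)^3 - 12.7735*sin(m)^2 - 23.1322*sin(m) + 28.4089)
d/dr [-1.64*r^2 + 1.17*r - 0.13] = 1.17 - 3.28*r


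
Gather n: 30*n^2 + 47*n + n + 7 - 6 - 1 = 30*n^2 + 48*n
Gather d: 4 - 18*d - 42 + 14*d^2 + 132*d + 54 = 14*d^2 + 114*d + 16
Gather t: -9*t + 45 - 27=18 - 9*t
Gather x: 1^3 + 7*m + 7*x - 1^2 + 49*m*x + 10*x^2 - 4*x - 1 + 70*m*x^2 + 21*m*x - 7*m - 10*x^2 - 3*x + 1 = 70*m*x^2 + 70*m*x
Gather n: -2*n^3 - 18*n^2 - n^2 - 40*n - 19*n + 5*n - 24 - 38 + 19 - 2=-2*n^3 - 19*n^2 - 54*n - 45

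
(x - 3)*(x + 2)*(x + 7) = x^3 + 6*x^2 - 13*x - 42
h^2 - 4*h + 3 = (h - 3)*(h - 1)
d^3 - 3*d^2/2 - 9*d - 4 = (d - 4)*(d + 1/2)*(d + 2)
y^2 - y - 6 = (y - 3)*(y + 2)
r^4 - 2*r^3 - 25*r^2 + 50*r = r*(r - 5)*(r - 2)*(r + 5)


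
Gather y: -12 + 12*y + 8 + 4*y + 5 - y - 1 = 15*y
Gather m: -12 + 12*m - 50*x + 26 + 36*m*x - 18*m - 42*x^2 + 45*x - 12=m*(36*x - 6) - 42*x^2 - 5*x + 2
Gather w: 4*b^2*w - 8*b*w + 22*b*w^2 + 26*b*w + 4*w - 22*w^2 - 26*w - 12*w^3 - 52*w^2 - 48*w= -12*w^3 + w^2*(22*b - 74) + w*(4*b^2 + 18*b - 70)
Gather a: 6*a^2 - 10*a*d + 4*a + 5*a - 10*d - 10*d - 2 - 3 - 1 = 6*a^2 + a*(9 - 10*d) - 20*d - 6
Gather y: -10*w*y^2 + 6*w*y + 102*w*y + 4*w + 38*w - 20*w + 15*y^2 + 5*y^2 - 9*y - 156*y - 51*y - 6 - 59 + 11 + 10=22*w + y^2*(20 - 10*w) + y*(108*w - 216) - 44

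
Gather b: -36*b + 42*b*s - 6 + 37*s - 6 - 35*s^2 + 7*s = b*(42*s - 36) - 35*s^2 + 44*s - 12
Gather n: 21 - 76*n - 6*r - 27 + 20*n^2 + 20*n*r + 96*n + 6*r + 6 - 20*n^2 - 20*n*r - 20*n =0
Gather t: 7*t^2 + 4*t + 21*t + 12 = 7*t^2 + 25*t + 12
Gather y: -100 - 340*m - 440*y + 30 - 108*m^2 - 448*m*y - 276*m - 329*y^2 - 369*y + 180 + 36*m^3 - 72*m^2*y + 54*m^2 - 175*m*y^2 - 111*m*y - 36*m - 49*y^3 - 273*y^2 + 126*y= 36*m^3 - 54*m^2 - 652*m - 49*y^3 + y^2*(-175*m - 602) + y*(-72*m^2 - 559*m - 683) + 110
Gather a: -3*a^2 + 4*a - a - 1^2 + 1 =-3*a^2 + 3*a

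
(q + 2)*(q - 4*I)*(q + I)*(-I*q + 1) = -I*q^4 - 2*q^3 - 2*I*q^3 - 4*q^2 - 7*I*q^2 + 4*q - 14*I*q + 8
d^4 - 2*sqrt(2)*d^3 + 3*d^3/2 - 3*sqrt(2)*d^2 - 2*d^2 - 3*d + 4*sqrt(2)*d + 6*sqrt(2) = (d + 3/2)*(d - 2*sqrt(2))*(d - sqrt(2))*(d + sqrt(2))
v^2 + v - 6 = (v - 2)*(v + 3)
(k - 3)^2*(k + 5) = k^3 - k^2 - 21*k + 45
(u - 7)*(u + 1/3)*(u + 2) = u^3 - 14*u^2/3 - 47*u/3 - 14/3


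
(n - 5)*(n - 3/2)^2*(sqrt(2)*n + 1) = sqrt(2)*n^4 - 8*sqrt(2)*n^3 + n^3 - 8*n^2 + 69*sqrt(2)*n^2/4 - 45*sqrt(2)*n/4 + 69*n/4 - 45/4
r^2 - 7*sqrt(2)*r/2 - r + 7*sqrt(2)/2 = (r - 1)*(r - 7*sqrt(2)/2)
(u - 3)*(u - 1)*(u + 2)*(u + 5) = u^4 + 3*u^3 - 15*u^2 - 19*u + 30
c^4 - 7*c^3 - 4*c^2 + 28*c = c*(c - 7)*(c - 2)*(c + 2)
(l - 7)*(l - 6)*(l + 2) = l^3 - 11*l^2 + 16*l + 84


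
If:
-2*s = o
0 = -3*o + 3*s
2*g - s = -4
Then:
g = -2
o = 0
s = 0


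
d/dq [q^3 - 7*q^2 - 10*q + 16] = 3*q^2 - 14*q - 10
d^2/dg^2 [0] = 0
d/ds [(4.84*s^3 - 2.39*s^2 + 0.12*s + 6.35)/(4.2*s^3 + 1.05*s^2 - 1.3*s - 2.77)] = (15.12*s^4 - 13.592*s^3 - 117.2494*s^2 - 0.0943999999999985*s + 7.9226)/(17.64*s^6 + 8.82*s^5 - 9.8175*s^4 - 25.998*s^3 - 4.127*s^2 + 7.202*s + 7.6729)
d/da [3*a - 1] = 3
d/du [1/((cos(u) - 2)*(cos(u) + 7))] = (2*cos(u) + 5)*sin(u)/((cos(u) - 2)^2*(cos(u) + 7)^2)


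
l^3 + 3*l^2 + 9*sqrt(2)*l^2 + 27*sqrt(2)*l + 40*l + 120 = (l + 3)*(l + 4*sqrt(2))*(l + 5*sqrt(2))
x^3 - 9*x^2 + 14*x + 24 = (x - 6)*(x - 4)*(x + 1)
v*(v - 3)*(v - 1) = v^3 - 4*v^2 + 3*v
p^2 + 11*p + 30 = (p + 5)*(p + 6)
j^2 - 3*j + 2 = (j - 2)*(j - 1)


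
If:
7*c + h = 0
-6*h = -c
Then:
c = 0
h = 0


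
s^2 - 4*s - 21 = (s - 7)*(s + 3)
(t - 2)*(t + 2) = t^2 - 4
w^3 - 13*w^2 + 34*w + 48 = (w - 8)*(w - 6)*(w + 1)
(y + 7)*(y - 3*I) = y^2 + 7*y - 3*I*y - 21*I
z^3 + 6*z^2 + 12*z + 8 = (z + 2)^3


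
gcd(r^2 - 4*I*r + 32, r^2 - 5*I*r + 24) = r - 8*I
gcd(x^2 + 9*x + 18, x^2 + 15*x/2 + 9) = x + 6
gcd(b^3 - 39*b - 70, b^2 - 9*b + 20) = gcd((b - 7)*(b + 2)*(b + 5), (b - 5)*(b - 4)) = 1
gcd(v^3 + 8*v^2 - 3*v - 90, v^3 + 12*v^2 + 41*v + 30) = v^2 + 11*v + 30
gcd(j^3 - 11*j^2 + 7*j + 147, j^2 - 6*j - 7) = j - 7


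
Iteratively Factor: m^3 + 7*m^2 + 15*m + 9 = (m + 1)*(m^2 + 6*m + 9) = (m + 1)*(m + 3)*(m + 3)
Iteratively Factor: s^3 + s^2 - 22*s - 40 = (s + 2)*(s^2 - s - 20) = (s - 5)*(s + 2)*(s + 4)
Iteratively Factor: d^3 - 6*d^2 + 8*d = (d)*(d^2 - 6*d + 8) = d*(d - 2)*(d - 4)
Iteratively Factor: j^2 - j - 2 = (j + 1)*(j - 2)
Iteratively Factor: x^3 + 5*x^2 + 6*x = (x + 2)*(x^2 + 3*x) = x*(x + 2)*(x + 3)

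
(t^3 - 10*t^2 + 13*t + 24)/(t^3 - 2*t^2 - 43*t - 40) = (t - 3)/(t + 5)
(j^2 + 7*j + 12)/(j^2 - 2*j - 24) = (j + 3)/(j - 6)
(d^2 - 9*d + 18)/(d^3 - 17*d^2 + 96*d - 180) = (d - 3)/(d^2 - 11*d + 30)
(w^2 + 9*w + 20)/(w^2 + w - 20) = (w + 4)/(w - 4)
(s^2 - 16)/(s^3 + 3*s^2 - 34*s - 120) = (s - 4)/(s^2 - s - 30)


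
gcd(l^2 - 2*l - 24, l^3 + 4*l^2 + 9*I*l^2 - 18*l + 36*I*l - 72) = l + 4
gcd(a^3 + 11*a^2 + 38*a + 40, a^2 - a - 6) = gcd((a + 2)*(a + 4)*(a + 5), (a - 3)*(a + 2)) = a + 2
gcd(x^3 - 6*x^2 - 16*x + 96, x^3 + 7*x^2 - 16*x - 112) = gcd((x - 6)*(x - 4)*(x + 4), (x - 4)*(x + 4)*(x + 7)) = x^2 - 16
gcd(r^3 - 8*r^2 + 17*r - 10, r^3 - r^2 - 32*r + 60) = r^2 - 7*r + 10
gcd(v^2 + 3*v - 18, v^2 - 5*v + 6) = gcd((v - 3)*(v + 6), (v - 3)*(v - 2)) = v - 3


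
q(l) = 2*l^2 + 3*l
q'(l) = 4*l + 3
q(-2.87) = 7.86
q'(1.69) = 9.76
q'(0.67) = 5.68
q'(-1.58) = -3.32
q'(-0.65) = 0.40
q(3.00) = 27.00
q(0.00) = 0.00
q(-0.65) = -1.10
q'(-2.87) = -8.48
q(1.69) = 10.78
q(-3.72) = 16.52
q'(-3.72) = -11.88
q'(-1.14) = -1.56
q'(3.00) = 15.00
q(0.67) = 2.91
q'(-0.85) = -0.40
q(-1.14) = -0.82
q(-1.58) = 0.25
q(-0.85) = -1.10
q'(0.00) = 3.00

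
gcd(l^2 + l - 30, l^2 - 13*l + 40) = l - 5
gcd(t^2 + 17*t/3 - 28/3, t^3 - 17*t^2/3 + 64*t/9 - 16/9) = t - 4/3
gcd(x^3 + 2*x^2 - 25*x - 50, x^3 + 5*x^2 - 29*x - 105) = x - 5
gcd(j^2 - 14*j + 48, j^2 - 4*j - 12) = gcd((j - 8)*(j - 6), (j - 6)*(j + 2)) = j - 6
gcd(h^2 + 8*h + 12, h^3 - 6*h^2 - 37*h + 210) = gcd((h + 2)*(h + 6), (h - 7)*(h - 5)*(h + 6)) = h + 6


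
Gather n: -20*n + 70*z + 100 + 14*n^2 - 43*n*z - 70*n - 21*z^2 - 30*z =14*n^2 + n*(-43*z - 90) - 21*z^2 + 40*z + 100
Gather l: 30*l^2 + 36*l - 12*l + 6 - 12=30*l^2 + 24*l - 6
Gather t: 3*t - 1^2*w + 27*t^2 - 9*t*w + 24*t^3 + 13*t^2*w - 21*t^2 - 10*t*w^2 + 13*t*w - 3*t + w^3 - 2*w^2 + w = 24*t^3 + t^2*(13*w + 6) + t*(-10*w^2 + 4*w) + w^3 - 2*w^2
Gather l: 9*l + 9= 9*l + 9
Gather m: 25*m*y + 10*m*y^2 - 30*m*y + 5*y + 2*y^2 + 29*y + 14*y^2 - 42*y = m*(10*y^2 - 5*y) + 16*y^2 - 8*y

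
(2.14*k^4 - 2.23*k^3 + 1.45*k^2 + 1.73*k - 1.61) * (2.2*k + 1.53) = 4.708*k^5 - 1.6318*k^4 - 0.2219*k^3 + 6.0245*k^2 - 0.895100000000001*k - 2.4633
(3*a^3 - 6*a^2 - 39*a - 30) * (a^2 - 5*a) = 3*a^5 - 21*a^4 - 9*a^3 + 165*a^2 + 150*a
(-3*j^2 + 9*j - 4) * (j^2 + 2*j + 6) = -3*j^4 + 3*j^3 - 4*j^2 + 46*j - 24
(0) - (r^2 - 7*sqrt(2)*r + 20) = -r^2 + 7*sqrt(2)*r - 20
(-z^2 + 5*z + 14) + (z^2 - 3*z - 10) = 2*z + 4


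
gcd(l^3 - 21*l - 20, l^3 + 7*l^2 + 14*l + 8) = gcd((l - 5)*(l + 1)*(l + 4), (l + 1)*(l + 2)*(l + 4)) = l^2 + 5*l + 4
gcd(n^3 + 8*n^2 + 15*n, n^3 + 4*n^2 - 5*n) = n^2 + 5*n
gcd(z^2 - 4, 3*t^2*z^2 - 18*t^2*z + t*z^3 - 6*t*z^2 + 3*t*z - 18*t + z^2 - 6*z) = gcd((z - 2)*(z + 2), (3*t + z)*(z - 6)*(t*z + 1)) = 1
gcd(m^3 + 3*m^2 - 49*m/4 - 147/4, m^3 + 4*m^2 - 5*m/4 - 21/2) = m + 7/2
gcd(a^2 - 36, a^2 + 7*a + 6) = a + 6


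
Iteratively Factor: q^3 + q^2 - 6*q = (q)*(q^2 + q - 6) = q*(q + 3)*(q - 2)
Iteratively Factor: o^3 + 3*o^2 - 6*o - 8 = (o - 2)*(o^2 + 5*o + 4) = (o - 2)*(o + 1)*(o + 4)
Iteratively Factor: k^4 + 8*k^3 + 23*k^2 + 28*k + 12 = (k + 1)*(k^3 + 7*k^2 + 16*k + 12) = (k + 1)*(k + 3)*(k^2 + 4*k + 4) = (k + 1)*(k + 2)*(k + 3)*(k + 2)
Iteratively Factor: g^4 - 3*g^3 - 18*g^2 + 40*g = (g - 2)*(g^3 - g^2 - 20*g) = (g - 5)*(g - 2)*(g^2 + 4*g) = g*(g - 5)*(g - 2)*(g + 4)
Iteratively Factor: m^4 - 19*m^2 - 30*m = (m - 5)*(m^3 + 5*m^2 + 6*m) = m*(m - 5)*(m^2 + 5*m + 6) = m*(m - 5)*(m + 3)*(m + 2)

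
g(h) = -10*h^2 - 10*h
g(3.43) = -151.95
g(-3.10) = -65.10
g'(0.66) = -23.20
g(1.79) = -49.94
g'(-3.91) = 68.20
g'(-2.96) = 49.20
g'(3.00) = -70.00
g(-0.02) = 0.20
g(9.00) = -900.00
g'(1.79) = -45.80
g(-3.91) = -113.78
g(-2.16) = -25.06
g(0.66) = -10.96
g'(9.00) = -190.00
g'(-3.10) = 52.00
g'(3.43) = -78.60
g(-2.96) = -58.02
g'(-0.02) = -9.60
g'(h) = -20*h - 10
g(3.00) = -120.00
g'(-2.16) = 33.20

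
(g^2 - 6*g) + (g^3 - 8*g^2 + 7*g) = g^3 - 7*g^2 + g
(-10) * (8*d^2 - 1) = 10 - 80*d^2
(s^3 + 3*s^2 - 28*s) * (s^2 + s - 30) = s^5 + 4*s^4 - 55*s^3 - 118*s^2 + 840*s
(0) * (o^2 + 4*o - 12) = 0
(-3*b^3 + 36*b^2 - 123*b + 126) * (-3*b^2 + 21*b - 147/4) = 9*b^5 - 171*b^4 + 4941*b^3/4 - 4284*b^2 + 28665*b/4 - 9261/2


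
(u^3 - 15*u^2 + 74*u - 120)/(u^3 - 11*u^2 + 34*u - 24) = (u - 5)/(u - 1)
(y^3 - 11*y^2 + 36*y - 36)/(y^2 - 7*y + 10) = (y^2 - 9*y + 18)/(y - 5)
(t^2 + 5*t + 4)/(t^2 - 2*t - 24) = (t + 1)/(t - 6)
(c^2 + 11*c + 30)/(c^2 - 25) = (c + 6)/(c - 5)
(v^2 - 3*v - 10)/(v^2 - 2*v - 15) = (v + 2)/(v + 3)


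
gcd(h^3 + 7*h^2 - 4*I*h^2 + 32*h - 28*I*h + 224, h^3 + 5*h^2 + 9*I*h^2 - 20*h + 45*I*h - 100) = h + 4*I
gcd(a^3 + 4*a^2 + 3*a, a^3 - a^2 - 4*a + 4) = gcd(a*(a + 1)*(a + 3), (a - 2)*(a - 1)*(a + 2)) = 1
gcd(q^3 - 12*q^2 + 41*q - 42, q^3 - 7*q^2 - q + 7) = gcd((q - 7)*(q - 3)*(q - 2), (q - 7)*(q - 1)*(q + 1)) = q - 7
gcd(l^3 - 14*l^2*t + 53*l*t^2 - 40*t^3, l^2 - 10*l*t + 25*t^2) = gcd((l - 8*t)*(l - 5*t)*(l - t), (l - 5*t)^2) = -l + 5*t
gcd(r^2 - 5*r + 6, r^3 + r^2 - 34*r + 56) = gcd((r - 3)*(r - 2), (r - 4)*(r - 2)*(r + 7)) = r - 2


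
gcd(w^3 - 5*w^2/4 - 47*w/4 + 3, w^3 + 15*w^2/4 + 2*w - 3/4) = w^2 + 11*w/4 - 3/4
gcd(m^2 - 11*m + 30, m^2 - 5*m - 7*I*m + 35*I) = m - 5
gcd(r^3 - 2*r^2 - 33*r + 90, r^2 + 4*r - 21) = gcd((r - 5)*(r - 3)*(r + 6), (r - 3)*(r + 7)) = r - 3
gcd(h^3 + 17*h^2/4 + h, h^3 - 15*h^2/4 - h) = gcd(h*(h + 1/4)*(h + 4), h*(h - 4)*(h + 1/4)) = h^2 + h/4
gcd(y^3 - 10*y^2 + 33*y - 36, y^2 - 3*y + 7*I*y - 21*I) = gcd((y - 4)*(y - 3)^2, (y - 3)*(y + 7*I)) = y - 3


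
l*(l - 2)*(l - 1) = l^3 - 3*l^2 + 2*l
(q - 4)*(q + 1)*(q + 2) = q^3 - q^2 - 10*q - 8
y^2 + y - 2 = (y - 1)*(y + 2)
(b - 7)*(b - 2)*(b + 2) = b^3 - 7*b^2 - 4*b + 28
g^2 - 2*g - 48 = (g - 8)*(g + 6)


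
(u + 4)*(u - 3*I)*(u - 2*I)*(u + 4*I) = u^4 + 4*u^3 - I*u^3 + 14*u^2 - 4*I*u^2 + 56*u - 24*I*u - 96*I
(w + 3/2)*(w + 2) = w^2 + 7*w/2 + 3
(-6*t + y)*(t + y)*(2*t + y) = -12*t^3 - 16*t^2*y - 3*t*y^2 + y^3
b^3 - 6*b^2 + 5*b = b*(b - 5)*(b - 1)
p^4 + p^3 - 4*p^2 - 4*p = p*(p - 2)*(p + 1)*(p + 2)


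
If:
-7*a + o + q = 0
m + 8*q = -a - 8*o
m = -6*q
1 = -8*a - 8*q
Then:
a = -1/84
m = 19/28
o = 5/168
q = -19/168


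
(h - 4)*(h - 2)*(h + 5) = h^3 - h^2 - 22*h + 40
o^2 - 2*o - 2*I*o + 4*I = (o - 2)*(o - 2*I)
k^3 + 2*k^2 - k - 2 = (k - 1)*(k + 1)*(k + 2)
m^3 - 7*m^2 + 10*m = m*(m - 5)*(m - 2)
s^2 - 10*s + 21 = (s - 7)*(s - 3)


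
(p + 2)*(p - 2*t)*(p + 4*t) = p^3 + 2*p^2*t + 2*p^2 - 8*p*t^2 + 4*p*t - 16*t^2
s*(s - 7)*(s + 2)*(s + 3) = s^4 - 2*s^3 - 29*s^2 - 42*s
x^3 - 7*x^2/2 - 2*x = x*(x - 4)*(x + 1/2)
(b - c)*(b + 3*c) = b^2 + 2*b*c - 3*c^2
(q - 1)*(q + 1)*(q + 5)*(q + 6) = q^4 + 11*q^3 + 29*q^2 - 11*q - 30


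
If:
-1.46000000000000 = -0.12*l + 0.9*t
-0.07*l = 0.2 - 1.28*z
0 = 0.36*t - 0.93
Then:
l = 31.54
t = 2.58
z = 1.88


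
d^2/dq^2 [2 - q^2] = -2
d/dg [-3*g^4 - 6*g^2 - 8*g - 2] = -12*g^3 - 12*g - 8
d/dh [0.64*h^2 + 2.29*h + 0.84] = 1.28*h + 2.29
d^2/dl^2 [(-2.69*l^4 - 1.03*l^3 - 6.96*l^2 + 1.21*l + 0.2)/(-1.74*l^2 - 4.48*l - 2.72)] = (16.288488*l^6 + 125.814528*l^5 + 400.323648*l^4 + 440.227704*l^3 + 112.852512*l^2 + 70.7280000000001*l + 126.33984)/(5.268024*l^6 + 40.690944*l^5 + 129.472704*l^4 + 217.133056*l^3 + 202.394112*l^2 + 99.434496*l + 20.123648)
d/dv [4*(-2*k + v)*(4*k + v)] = 8*k + 8*v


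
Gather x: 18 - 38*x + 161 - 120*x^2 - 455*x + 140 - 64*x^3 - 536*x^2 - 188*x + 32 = -64*x^3 - 656*x^2 - 681*x + 351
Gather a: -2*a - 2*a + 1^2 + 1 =2 - 4*a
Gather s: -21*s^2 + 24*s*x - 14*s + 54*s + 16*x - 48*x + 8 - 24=-21*s^2 + s*(24*x + 40) - 32*x - 16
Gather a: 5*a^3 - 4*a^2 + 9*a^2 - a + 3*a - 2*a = 5*a^3 + 5*a^2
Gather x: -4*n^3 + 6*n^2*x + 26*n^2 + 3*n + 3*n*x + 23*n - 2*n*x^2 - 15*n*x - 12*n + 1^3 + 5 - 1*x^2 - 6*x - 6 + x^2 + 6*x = -4*n^3 + 26*n^2 - 2*n*x^2 + 14*n + x*(6*n^2 - 12*n)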